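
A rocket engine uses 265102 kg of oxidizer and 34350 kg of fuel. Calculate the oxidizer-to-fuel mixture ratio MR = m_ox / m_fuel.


MR = 265102 / 34350 = 7.72

7.72


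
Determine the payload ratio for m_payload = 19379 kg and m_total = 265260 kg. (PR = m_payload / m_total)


PR = 19379 / 265260 = 0.0731

0.0731


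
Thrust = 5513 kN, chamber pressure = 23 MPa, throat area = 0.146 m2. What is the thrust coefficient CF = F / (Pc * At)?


CF = 5513000 / (23e6 * 0.146) = 1.64

1.64


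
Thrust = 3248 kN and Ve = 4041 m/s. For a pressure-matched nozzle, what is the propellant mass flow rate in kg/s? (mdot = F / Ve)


mdot = F / Ve = 3248000 / 4041 = 803.8 kg/s

803.8 kg/s


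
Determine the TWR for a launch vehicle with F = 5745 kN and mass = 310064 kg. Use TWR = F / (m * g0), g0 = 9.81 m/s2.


TWR = 5745000 / (310064 * 9.81) = 1.89

1.89


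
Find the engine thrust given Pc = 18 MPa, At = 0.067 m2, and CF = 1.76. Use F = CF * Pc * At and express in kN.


F = 1.76 * 18e6 * 0.067 = 2.1226e+06 N = 2122.6 kN

2122.6 kN


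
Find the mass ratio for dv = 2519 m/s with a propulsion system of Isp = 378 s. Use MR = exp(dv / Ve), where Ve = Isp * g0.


Ve = 378 * 9.81 = 3708.18 m/s
MR = exp(2519 / 3708.18) = 1.973

1.973


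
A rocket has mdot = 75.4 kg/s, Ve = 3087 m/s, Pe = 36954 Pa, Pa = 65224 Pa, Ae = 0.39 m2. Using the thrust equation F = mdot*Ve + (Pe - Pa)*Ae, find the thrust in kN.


F = 75.4 * 3087 + (36954 - 65224) * 0.39 = 221735.0 N = 221.7 kN

221.7 kN


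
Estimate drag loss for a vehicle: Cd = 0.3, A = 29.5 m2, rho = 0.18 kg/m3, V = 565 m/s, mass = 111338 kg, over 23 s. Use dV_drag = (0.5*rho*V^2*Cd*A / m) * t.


D = 0.5 * 0.18 * 565^2 * 0.3 * 29.5 = 254262.71 N
a = 254262.71 / 111338 = 2.2837 m/s2
dV = 2.2837 * 23 = 52.5 m/s

52.5 m/s


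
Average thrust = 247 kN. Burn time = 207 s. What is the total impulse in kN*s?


It = 247 * 207 = 51129 kN*s

51129 kN*s


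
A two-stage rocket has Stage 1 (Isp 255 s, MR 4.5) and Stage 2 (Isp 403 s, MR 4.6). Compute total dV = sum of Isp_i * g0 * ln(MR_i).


dV1 = 255 * 9.81 * ln(4.5) = 3762.5 m/s
dV2 = 403 * 9.81 * ln(4.6) = 6033.2 m/s
Total dV = 3762.5 + 6033.2 = 9795.7 m/s ~ 9796 m/s

9796 m/s


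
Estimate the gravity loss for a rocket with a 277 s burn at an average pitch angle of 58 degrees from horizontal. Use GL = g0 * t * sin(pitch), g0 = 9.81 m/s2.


GL = 9.81 * 277 * sin(58 deg) = 2304 m/s

2304 m/s


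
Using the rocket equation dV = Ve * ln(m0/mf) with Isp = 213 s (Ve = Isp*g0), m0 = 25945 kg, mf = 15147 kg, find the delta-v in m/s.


Ve = 213 * 9.81 = 2089.53 m/s
dV = 2089.53 * ln(25945/15147) = 1125 m/s

1125 m/s


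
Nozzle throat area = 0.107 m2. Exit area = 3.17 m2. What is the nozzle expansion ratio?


AR = 3.17 / 0.107 = 29.6

29.6


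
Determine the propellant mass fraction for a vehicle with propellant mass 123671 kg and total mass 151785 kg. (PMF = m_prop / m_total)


PMF = 123671 / 151785 = 0.815

0.815


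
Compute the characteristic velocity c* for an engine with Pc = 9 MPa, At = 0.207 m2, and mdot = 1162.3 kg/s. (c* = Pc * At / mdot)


c* = 9e6 * 0.207 / 1162.3 = 1603 m/s

1603 m/s


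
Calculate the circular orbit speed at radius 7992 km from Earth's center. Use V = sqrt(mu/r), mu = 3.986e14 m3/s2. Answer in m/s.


V = sqrt(3.986e14 / 7992000) = 7062 m/s

7062 m/s


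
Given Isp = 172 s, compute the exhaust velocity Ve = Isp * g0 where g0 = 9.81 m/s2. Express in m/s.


Ve = Isp * g0 = 172 * 9.81 = 1687.3 m/s

1687.3 m/s


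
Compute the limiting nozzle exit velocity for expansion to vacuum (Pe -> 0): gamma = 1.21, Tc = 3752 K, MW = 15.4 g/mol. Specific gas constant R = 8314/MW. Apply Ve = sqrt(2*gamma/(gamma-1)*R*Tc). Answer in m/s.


R = 8314 / 15.4 = 539.87 J/(kg.K)
Ve = sqrt(2 * 1.21 / (1.21 - 1) * 539.87 * 3752) = 4831 m/s

4831 m/s


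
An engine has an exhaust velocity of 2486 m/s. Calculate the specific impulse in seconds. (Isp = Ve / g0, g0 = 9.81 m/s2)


Isp = Ve / g0 = 2486 / 9.81 = 253.4 s

253.4 s


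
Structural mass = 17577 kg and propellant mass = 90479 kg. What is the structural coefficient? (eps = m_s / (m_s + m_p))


eps = 17577 / (17577 + 90479) = 0.1627

0.1627


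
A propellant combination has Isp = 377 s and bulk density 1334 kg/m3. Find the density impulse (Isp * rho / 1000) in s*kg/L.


rho*Isp = 377 * 1334 / 1000 = 503 s*kg/L

503 s*kg/L


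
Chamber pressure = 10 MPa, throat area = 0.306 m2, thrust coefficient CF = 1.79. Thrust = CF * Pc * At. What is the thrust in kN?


F = 1.79 * 10e6 * 0.306 = 5.4774e+06 N = 5477.4 kN

5477.4 kN


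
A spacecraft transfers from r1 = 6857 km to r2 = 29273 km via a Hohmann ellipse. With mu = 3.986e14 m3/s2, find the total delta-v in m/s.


V1 = sqrt(mu/r1) = 7624.33 m/s
dV1 = V1*(sqrt(2*r2/(r1+r2)) - 1) = 2081.13 m/s
V2 = sqrt(mu/r2) = 3690.07 m/s
dV2 = V2*(1 - sqrt(2*r1/(r1+r2))) = 1416.64 m/s
Total dV = 3498 m/s

3498 m/s


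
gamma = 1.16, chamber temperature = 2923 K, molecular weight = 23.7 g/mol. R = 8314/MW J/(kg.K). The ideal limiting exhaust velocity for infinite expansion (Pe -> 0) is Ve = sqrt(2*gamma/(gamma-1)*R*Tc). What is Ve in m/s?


R = 8314 / 23.7 = 350.8 J/(kg.K)
Ve = sqrt(2 * 1.16 / (1.16 - 1) * 350.8 * 2923) = 3856 m/s

3856 m/s


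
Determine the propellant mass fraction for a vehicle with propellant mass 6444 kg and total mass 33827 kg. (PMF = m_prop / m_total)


PMF = 6444 / 33827 = 0.19

0.19


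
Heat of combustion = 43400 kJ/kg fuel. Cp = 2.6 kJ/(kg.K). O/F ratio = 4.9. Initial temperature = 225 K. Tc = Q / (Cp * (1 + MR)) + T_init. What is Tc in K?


Tc = 43400 / (2.6 * (1 + 4.9)) + 225 = 3054 K

3054 K


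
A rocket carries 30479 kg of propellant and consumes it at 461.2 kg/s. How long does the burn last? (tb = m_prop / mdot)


tb = 30479 / 461.2 = 66.1 s

66.1 s


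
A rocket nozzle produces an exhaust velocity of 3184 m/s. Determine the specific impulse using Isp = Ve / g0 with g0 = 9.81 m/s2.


Isp = Ve / g0 = 3184 / 9.81 = 324.6 s

324.6 s


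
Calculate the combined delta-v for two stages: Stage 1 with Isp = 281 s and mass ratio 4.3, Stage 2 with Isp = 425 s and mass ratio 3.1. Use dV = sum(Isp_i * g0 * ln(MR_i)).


dV1 = 281 * 9.81 * ln(4.3) = 4020.8 m/s
dV2 = 425 * 9.81 * ln(3.1) = 4717.1 m/s
Total dV = 4020.8 + 4717.1 = 8737.9 m/s ~ 8738 m/s

8738 m/s


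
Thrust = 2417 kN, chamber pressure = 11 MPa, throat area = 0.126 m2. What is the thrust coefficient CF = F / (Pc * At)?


CF = 2417000 / (11e6 * 0.126) = 1.74

1.74


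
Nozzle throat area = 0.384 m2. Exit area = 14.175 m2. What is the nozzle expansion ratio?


AR = 14.175 / 0.384 = 36.9

36.9


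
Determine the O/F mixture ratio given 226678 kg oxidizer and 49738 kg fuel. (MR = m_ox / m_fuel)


MR = 226678 / 49738 = 4.56

4.56


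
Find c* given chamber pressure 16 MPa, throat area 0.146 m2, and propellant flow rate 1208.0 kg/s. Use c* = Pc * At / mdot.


c* = 16e6 * 0.146 / 1208.0 = 1934 m/s

1934 m/s


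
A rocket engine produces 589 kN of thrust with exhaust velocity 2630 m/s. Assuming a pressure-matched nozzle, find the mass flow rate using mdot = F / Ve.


mdot = F / Ve = 589000 / 2630 = 224.0 kg/s

224.0 kg/s


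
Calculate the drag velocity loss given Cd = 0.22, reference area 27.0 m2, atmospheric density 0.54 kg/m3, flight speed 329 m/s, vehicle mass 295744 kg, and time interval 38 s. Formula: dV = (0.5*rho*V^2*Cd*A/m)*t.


D = 0.5 * 0.54 * 329^2 * 0.22 * 27.0 = 173596.92 N
a = 173596.92 / 295744 = 0.587 m/s2
dV = 0.587 * 38 = 22.3 m/s

22.3 m/s


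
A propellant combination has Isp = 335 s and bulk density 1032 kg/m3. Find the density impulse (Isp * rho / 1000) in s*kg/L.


rho*Isp = 335 * 1032 / 1000 = 346 s*kg/L

346 s*kg/L


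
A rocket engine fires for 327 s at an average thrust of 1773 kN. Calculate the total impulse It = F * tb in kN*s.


It = 1773 * 327 = 579771 kN*s

579771 kN*s


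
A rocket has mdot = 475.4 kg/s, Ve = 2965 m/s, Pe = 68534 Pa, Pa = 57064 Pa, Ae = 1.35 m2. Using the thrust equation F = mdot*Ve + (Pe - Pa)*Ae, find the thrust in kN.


F = 475.4 * 2965 + (68534 - 57064) * 1.35 = 1.4250e+06 N = 1425.0 kN

1425.0 kN


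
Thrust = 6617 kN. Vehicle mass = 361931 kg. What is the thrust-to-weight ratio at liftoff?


TWR = 6617000 / (361931 * 9.81) = 1.86

1.86


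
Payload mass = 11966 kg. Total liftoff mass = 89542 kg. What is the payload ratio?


PR = 11966 / 89542 = 0.1336

0.1336


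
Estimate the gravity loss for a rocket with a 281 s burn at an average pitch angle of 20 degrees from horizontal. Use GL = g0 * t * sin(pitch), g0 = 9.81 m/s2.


GL = 9.81 * 281 * sin(20 deg) = 943 m/s

943 m/s


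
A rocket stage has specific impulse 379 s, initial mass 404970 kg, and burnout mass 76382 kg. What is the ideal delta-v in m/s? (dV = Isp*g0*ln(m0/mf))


Ve = 379 * 9.81 = 3717.99 m/s
dV = 3717.99 * ln(404970/76382) = 6202 m/s

6202 m/s


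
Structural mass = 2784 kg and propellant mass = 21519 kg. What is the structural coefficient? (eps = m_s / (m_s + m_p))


eps = 2784 / (2784 + 21519) = 0.1146

0.1146


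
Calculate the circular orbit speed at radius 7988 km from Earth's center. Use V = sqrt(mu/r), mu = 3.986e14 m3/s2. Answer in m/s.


V = sqrt(3.986e14 / 7988000) = 7064 m/s

7064 m/s


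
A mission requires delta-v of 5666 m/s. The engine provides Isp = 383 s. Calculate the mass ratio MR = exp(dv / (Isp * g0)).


Ve = 383 * 9.81 = 3757.23 m/s
MR = exp(5666 / 3757.23) = 4.518

4.518


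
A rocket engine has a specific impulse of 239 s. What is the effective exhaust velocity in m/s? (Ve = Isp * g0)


Ve = Isp * g0 = 239 * 9.81 = 2344.6 m/s

2344.6 m/s


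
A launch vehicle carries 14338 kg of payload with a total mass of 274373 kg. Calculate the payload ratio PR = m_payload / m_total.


PR = 14338 / 274373 = 0.0523

0.0523


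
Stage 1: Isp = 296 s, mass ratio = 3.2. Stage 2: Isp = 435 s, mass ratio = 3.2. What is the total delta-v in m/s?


dV1 = 296 * 9.81 * ln(3.2) = 3377.5 m/s
dV2 = 435 * 9.81 * ln(3.2) = 4963.6 m/s
Total dV = 3377.5 + 4963.6 = 8341.1 m/s ~ 8341 m/s

8341 m/s


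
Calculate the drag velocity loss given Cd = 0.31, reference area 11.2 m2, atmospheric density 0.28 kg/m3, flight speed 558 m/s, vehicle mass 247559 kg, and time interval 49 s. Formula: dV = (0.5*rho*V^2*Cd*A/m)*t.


D = 0.5 * 0.28 * 558^2 * 0.31 * 11.2 = 151347.81 N
a = 151347.81 / 247559 = 0.6114 m/s2
dV = 0.6114 * 49 = 30.0 m/s

30.0 m/s


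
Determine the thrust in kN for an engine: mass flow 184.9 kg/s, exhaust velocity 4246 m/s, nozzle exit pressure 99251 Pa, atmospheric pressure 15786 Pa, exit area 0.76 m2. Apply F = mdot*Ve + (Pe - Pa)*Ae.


F = 184.9 * 4246 + (99251 - 15786) * 0.76 = 848519.0 N = 848.5 kN

848.5 kN


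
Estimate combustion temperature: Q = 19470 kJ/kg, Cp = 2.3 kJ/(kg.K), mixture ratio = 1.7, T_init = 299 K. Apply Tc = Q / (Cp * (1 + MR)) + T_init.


Tc = 19470 / (2.3 * (1 + 1.7)) + 299 = 3434 K

3434 K


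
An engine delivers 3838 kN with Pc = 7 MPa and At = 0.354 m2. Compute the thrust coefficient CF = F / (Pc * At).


CF = 3838000 / (7e6 * 0.354) = 1.55

1.55


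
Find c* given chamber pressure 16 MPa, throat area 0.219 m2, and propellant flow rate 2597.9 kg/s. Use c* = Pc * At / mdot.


c* = 16e6 * 0.219 / 2597.9 = 1349 m/s

1349 m/s


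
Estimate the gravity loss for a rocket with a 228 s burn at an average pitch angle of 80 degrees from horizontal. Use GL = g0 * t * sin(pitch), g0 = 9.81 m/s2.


GL = 9.81 * 228 * sin(80 deg) = 2203 m/s

2203 m/s


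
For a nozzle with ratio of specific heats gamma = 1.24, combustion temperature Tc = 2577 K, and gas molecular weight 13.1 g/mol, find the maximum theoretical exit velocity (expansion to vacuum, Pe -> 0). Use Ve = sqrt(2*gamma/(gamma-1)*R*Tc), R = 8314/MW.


R = 8314 / 13.1 = 634.66 J/(kg.K)
Ve = sqrt(2 * 1.24 / (1.24 - 1) * 634.66 * 2577) = 4111 m/s

4111 m/s


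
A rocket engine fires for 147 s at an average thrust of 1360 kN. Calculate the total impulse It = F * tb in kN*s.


It = 1360 * 147 = 199920 kN*s

199920 kN*s


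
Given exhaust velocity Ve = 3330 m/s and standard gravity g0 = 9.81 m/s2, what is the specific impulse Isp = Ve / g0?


Isp = Ve / g0 = 3330 / 9.81 = 339.4 s

339.4 s


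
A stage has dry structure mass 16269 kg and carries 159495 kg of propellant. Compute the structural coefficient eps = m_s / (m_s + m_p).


eps = 16269 / (16269 + 159495) = 0.0926

0.0926


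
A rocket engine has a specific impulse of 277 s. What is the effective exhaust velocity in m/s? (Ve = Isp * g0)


Ve = Isp * g0 = 277 * 9.81 = 2717.4 m/s

2717.4 m/s


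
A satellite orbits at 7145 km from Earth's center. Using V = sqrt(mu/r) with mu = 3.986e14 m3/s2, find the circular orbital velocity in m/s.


V = sqrt(3.986e14 / 7145000) = 7469 m/s

7469 m/s


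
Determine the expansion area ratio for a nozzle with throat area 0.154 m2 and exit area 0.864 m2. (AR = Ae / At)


AR = 0.864 / 0.154 = 5.6

5.6


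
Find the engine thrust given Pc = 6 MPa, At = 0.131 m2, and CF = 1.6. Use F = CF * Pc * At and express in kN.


F = 1.6 * 6e6 * 0.131 = 1.2576e+06 N = 1257.6 kN

1257.6 kN


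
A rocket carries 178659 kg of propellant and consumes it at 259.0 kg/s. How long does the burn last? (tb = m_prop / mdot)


tb = 178659 / 259.0 = 689.8 s

689.8 s


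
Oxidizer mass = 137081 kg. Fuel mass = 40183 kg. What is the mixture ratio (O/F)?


MR = 137081 / 40183 = 3.41

3.41


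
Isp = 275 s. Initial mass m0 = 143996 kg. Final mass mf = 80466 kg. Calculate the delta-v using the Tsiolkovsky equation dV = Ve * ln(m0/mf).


Ve = 275 * 9.81 = 2697.75 m/s
dV = 2697.75 * ln(143996/80466) = 1570 m/s

1570 m/s


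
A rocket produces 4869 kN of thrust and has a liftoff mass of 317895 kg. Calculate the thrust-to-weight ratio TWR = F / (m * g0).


TWR = 4869000 / (317895 * 9.81) = 1.56

1.56


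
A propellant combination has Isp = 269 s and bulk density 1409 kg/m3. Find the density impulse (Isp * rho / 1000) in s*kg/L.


rho*Isp = 269 * 1409 / 1000 = 379 s*kg/L

379 s*kg/L


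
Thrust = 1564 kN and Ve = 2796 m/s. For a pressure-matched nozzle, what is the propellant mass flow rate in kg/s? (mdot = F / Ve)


mdot = F / Ve = 1564000 / 2796 = 559.4 kg/s

559.4 kg/s


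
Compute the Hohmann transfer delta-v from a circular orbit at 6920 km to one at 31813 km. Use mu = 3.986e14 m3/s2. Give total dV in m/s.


V1 = sqrt(mu/r1) = 7589.54 m/s
dV1 = V1*(sqrt(2*r2/(r1+r2)) - 1) = 2137.76 m/s
V2 = sqrt(mu/r2) = 3539.7 m/s
dV2 = V2*(1 - sqrt(2*r1/(r1+r2))) = 1423.81 m/s
Total dV = 3562 m/s

3562 m/s


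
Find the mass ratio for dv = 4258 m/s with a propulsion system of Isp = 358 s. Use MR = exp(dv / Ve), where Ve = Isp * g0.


Ve = 358 * 9.81 = 3511.98 m/s
MR = exp(4258 / 3511.98) = 3.362

3.362


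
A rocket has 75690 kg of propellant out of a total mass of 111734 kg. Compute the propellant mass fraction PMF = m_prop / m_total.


PMF = 75690 / 111734 = 0.677

0.677


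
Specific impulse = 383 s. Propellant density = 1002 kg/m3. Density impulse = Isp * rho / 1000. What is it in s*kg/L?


rho*Isp = 383 * 1002 / 1000 = 384 s*kg/L

384 s*kg/L


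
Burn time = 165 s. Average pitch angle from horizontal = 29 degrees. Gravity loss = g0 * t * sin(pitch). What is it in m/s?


GL = 9.81 * 165 * sin(29 deg) = 785 m/s

785 m/s


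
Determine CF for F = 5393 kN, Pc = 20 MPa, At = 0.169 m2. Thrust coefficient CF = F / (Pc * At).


CF = 5393000 / (20e6 * 0.169) = 1.6

1.6


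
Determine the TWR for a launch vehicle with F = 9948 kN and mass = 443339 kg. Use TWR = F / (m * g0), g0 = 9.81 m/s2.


TWR = 9948000 / (443339 * 9.81) = 2.29

2.29


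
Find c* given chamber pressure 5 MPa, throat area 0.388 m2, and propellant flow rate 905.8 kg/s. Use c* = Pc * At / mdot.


c* = 5e6 * 0.388 / 905.8 = 2142 m/s

2142 m/s


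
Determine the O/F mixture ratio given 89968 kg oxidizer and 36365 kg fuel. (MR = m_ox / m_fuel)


MR = 89968 / 36365 = 2.47

2.47


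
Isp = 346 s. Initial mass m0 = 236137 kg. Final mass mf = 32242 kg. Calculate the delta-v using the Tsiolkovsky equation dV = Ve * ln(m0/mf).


Ve = 346 * 9.81 = 3394.26 m/s
dV = 3394.26 * ln(236137/32242) = 6758 m/s

6758 m/s


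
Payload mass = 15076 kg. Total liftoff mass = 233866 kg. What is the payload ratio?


PR = 15076 / 233866 = 0.0645

0.0645


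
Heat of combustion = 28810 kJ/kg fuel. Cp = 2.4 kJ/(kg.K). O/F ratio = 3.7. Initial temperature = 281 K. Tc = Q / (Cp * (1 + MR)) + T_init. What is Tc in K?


Tc = 28810 / (2.4 * (1 + 3.7)) + 281 = 2835 K

2835 K


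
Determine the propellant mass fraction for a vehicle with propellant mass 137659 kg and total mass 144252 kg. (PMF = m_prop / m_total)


PMF = 137659 / 144252 = 0.954

0.954


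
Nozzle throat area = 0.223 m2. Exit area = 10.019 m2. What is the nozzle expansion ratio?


AR = 10.019 / 0.223 = 44.9

44.9


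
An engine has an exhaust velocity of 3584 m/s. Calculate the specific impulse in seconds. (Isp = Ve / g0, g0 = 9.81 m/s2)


Isp = Ve / g0 = 3584 / 9.81 = 365.3 s

365.3 s


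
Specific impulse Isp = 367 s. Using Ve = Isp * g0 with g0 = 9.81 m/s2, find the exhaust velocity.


Ve = Isp * g0 = 367 * 9.81 = 3600.3 m/s

3600.3 m/s


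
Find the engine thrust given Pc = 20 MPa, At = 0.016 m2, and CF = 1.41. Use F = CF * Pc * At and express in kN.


F = 1.41 * 20e6 * 0.016 = 451200.0 N = 451.2 kN

451.2 kN


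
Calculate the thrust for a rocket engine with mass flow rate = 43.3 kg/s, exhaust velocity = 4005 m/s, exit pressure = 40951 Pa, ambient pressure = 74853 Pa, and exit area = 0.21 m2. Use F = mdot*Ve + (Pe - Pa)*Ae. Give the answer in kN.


F = 43.3 * 4005 + (40951 - 74853) * 0.21 = 166297.0 N = 166.3 kN

166.3 kN


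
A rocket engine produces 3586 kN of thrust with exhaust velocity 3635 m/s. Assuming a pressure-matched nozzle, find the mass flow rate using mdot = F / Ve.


mdot = F / Ve = 3586000 / 3635 = 986.5 kg/s

986.5 kg/s


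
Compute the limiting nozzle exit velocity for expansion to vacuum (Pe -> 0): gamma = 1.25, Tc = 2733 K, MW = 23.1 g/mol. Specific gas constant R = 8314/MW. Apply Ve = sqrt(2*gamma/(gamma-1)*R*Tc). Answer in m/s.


R = 8314 / 23.1 = 359.91 J/(kg.K)
Ve = sqrt(2 * 1.25 / (1.25 - 1) * 359.91 * 2733) = 3136 m/s

3136 m/s


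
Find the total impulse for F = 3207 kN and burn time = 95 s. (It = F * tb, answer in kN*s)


It = 3207 * 95 = 304665 kN*s

304665 kN*s


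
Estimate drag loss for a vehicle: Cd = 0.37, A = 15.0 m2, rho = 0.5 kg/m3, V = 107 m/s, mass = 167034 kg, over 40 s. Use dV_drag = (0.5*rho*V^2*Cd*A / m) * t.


D = 0.5 * 0.5 * 107^2 * 0.37 * 15.0 = 15885.49 N
a = 15885.49 / 167034 = 0.0951 m/s2
dV = 0.0951 * 40 = 3.8 m/s

3.8 m/s


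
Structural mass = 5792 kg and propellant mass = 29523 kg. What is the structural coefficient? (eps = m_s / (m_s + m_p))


eps = 5792 / (5792 + 29523) = 0.164

0.164


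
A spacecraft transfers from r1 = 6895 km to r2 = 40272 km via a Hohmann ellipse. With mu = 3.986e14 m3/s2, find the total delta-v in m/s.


V1 = sqrt(mu/r1) = 7603.29 m/s
dV1 = V1*(sqrt(2*r2/(r1+r2)) - 1) = 2332.42 m/s
V2 = sqrt(mu/r2) = 3146.06 m/s
dV2 = V2*(1 - sqrt(2*r1/(r1+r2))) = 1444.96 m/s
Total dV = 3777 m/s

3777 m/s


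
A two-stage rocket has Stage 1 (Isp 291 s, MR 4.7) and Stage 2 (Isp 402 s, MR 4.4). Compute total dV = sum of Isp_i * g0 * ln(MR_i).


dV1 = 291 * 9.81 * ln(4.7) = 4417.8 m/s
dV2 = 402 * 9.81 * ln(4.4) = 5842.9 m/s
Total dV = 4417.8 + 5842.9 = 10260.7 m/s ~ 10261 m/s

10261 m/s


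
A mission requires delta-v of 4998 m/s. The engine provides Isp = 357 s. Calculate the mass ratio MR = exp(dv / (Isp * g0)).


Ve = 357 * 9.81 = 3502.17 m/s
MR = exp(4998 / 3502.17) = 4.167

4.167


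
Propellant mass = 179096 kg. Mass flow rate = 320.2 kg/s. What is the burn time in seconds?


tb = 179096 / 320.2 = 559.3 s

559.3 s


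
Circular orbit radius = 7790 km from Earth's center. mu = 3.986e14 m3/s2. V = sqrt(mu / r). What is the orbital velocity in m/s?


V = sqrt(3.986e14 / 7790000) = 7153 m/s

7153 m/s


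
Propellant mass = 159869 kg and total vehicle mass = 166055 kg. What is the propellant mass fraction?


PMF = 159869 / 166055 = 0.963

0.963


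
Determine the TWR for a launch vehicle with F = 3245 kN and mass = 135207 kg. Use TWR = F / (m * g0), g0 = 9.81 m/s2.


TWR = 3245000 / (135207 * 9.81) = 2.45

2.45


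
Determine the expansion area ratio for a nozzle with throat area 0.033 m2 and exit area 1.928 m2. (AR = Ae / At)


AR = 1.928 / 0.033 = 58.4

58.4


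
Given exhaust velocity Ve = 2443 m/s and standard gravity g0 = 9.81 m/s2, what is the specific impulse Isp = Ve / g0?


Isp = Ve / g0 = 2443 / 9.81 = 249.0 s

249.0 s


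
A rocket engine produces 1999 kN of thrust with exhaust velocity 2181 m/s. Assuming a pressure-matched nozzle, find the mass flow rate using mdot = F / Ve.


mdot = F / Ve = 1999000 / 2181 = 916.6 kg/s

916.6 kg/s


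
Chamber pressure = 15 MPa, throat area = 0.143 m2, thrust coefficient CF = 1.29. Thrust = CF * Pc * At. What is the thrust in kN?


F = 1.29 * 15e6 * 0.143 = 2.7670e+06 N = 2767.1 kN

2767.1 kN


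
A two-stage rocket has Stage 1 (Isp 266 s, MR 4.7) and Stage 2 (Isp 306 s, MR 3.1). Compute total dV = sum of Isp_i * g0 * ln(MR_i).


dV1 = 266 * 9.81 * ln(4.7) = 4038.3 m/s
dV2 = 306 * 9.81 * ln(3.1) = 3396.3 m/s
Total dV = 4038.3 + 3396.3 = 7434.6 m/s ~ 7435 m/s

7435 m/s


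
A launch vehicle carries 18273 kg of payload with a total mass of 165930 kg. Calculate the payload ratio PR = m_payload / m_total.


PR = 18273 / 165930 = 0.1101

0.1101


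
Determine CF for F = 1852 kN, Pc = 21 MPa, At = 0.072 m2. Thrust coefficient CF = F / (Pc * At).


CF = 1852000 / (21e6 * 0.072) = 1.22

1.22


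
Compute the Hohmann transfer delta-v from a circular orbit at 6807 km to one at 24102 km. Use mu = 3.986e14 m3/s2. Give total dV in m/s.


V1 = sqrt(mu/r1) = 7652.28 m/s
dV1 = V1*(sqrt(2*r2/(r1+r2)) - 1) = 1904.02 m/s
V2 = sqrt(mu/r2) = 4066.7 m/s
dV2 = V2*(1 - sqrt(2*r1/(r1+r2))) = 1367.76 m/s
Total dV = 3272 m/s

3272 m/s


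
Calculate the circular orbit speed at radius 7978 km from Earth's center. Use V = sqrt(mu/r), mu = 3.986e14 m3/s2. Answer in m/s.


V = sqrt(3.986e14 / 7978000) = 7068 m/s

7068 m/s


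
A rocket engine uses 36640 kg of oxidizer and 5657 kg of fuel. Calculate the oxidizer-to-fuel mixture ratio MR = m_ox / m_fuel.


MR = 36640 / 5657 = 6.48

6.48


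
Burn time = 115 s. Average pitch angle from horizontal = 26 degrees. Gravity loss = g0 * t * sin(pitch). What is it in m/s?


GL = 9.81 * 115 * sin(26 deg) = 495 m/s

495 m/s


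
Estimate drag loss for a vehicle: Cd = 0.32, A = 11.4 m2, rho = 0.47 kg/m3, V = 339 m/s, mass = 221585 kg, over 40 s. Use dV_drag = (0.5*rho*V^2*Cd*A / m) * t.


D = 0.5 * 0.47 * 339^2 * 0.32 * 11.4 = 98519.47 N
a = 98519.47 / 221585 = 0.4446 m/s2
dV = 0.4446 * 40 = 17.8 m/s

17.8 m/s


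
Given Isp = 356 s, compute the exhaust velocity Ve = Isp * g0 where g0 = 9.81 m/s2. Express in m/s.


Ve = Isp * g0 = 356 * 9.81 = 3492.4 m/s

3492.4 m/s


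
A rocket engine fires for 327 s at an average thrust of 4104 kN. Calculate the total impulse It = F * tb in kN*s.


It = 4104 * 327 = 1342008 kN*s

1342008 kN*s


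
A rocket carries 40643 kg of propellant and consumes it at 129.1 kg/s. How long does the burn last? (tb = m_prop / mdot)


tb = 40643 / 129.1 = 314.8 s

314.8 s


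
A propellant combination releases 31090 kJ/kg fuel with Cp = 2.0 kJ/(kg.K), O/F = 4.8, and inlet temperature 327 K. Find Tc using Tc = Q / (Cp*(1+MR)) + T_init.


Tc = 31090 / (2.0 * (1 + 4.8)) + 327 = 3007 K

3007 K


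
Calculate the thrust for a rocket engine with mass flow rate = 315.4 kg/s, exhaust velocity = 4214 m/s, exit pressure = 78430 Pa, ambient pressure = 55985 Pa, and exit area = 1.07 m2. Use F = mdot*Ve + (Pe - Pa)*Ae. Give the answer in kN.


F = 315.4 * 4214 + (78430 - 55985) * 1.07 = 1.3531e+06 N = 1353.1 kN

1353.1 kN


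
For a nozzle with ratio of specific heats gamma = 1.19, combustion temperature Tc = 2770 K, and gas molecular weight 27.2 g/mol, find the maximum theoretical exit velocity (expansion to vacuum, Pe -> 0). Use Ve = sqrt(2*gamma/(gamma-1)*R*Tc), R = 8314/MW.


R = 8314 / 27.2 = 305.66 J/(kg.K)
Ve = sqrt(2 * 1.19 / (1.19 - 1) * 305.66 * 2770) = 3257 m/s

3257 m/s


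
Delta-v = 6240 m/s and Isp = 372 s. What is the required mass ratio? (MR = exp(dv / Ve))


Ve = 372 * 9.81 = 3649.32 m/s
MR = exp(6240 / 3649.32) = 5.528

5.528


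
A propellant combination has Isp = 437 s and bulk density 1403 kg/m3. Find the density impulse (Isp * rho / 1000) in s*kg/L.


rho*Isp = 437 * 1403 / 1000 = 613 s*kg/L

613 s*kg/L


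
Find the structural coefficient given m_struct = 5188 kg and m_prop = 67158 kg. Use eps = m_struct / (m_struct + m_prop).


eps = 5188 / (5188 + 67158) = 0.0717

0.0717


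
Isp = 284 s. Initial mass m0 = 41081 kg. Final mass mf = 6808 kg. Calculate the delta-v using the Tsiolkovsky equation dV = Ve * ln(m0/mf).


Ve = 284 * 9.81 = 2786.04 m/s
dV = 2786.04 * ln(41081/6808) = 5008 m/s

5008 m/s


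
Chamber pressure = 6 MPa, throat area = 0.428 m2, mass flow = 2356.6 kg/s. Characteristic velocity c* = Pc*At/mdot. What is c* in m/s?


c* = 6e6 * 0.428 / 2356.6 = 1090 m/s

1090 m/s


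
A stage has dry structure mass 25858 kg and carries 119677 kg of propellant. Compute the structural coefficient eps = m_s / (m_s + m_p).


eps = 25858 / (25858 + 119677) = 0.1777

0.1777


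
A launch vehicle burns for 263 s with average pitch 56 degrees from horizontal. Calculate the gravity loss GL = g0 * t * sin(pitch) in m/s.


GL = 9.81 * 263 * sin(56 deg) = 2139 m/s

2139 m/s


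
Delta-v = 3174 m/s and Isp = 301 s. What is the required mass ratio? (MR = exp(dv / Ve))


Ve = 301 * 9.81 = 2952.81 m/s
MR = exp(3174 / 2952.81) = 2.93

2.93


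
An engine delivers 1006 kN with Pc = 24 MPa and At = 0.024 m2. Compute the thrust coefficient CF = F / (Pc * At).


CF = 1006000 / (24e6 * 0.024) = 1.75

1.75


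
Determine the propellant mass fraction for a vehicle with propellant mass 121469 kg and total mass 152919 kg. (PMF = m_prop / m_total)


PMF = 121469 / 152919 = 0.794

0.794


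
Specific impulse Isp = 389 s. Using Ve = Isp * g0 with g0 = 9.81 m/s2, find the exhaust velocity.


Ve = Isp * g0 = 389 * 9.81 = 3816.1 m/s

3816.1 m/s


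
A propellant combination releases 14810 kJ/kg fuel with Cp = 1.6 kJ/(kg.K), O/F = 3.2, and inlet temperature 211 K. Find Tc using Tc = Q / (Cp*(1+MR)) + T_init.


Tc = 14810 / (1.6 * (1 + 3.2)) + 211 = 2415 K

2415 K


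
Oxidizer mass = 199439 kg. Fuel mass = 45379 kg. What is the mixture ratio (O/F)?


MR = 199439 / 45379 = 4.39

4.39


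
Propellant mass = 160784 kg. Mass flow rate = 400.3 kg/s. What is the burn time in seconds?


tb = 160784 / 400.3 = 401.7 s

401.7 s


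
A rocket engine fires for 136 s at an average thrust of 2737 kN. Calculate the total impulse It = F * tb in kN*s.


It = 2737 * 136 = 372232 kN*s

372232 kN*s


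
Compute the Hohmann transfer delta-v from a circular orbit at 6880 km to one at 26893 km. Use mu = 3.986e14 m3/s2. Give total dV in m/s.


V1 = sqrt(mu/r1) = 7611.57 m/s
dV1 = V1*(sqrt(2*r2/(r1+r2)) - 1) = 1994.02 m/s
V2 = sqrt(mu/r2) = 3849.9 m/s
dV2 = V2*(1 - sqrt(2*r1/(r1+r2))) = 1392.51 m/s
Total dV = 3387 m/s

3387 m/s


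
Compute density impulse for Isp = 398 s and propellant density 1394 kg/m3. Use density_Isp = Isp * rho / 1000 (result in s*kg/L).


rho*Isp = 398 * 1394 / 1000 = 555 s*kg/L

555 s*kg/L


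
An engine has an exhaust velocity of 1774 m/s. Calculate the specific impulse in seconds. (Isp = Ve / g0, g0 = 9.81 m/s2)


Isp = Ve / g0 = 1774 / 9.81 = 180.8 s

180.8 s


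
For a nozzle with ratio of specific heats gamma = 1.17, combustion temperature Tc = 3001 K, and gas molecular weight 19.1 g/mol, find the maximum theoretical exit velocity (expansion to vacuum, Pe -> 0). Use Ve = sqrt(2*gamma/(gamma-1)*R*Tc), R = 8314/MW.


R = 8314 / 19.1 = 435.29 J/(kg.K)
Ve = sqrt(2 * 1.17 / (1.17 - 1) * 435.29 * 3001) = 4240 m/s

4240 m/s


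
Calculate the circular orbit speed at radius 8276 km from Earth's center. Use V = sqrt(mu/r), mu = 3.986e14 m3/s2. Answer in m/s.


V = sqrt(3.986e14 / 8276000) = 6940 m/s

6940 m/s


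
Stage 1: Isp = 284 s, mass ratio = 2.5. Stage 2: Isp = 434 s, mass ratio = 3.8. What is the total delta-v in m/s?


dV1 = 284 * 9.81 * ln(2.5) = 2552.8 m/s
dV2 = 434 * 9.81 * ln(3.8) = 5683.8 m/s
Total dV = 2552.8 + 5683.8 = 8236.6 m/s ~ 8237 m/s

8237 m/s


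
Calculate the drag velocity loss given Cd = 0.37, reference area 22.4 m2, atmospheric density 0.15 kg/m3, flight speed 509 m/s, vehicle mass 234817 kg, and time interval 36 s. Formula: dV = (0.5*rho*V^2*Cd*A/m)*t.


D = 0.5 * 0.15 * 509^2 * 0.37 * 22.4 = 161044.75 N
a = 161044.75 / 234817 = 0.6858 m/s2
dV = 0.6858 * 36 = 24.7 m/s

24.7 m/s


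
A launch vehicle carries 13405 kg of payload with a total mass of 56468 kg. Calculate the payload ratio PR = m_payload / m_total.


PR = 13405 / 56468 = 0.2374

0.2374


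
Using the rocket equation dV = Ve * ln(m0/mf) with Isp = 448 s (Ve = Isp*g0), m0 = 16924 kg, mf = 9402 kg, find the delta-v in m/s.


Ve = 448 * 9.81 = 4394.88 m/s
dV = 4394.88 * ln(16924/9402) = 2583 m/s

2583 m/s


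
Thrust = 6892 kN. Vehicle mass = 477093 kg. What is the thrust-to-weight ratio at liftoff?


TWR = 6892000 / (477093 * 9.81) = 1.47

1.47


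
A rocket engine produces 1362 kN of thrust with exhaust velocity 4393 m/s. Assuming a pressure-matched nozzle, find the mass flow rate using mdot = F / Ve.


mdot = F / Ve = 1362000 / 4393 = 310.0 kg/s

310.0 kg/s


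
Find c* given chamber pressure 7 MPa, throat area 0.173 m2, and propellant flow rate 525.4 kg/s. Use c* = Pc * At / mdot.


c* = 7e6 * 0.173 / 525.4 = 2305 m/s

2305 m/s


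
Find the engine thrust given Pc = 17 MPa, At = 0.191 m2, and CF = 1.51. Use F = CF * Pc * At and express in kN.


F = 1.51 * 17e6 * 0.191 = 4.9030e+06 N = 4903.0 kN

4903.0 kN


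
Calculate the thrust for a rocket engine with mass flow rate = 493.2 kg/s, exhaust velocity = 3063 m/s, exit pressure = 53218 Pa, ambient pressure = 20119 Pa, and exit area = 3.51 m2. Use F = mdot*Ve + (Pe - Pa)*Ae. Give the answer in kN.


F = 493.2 * 3063 + (53218 - 20119) * 3.51 = 1.6268e+06 N = 1626.8 kN

1626.8 kN


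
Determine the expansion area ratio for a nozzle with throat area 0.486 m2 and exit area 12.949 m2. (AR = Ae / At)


AR = 12.949 / 0.486 = 26.6

26.6


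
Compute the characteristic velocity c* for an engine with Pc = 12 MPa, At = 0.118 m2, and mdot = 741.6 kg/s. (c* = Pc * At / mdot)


c* = 12e6 * 0.118 / 741.6 = 1909 m/s

1909 m/s


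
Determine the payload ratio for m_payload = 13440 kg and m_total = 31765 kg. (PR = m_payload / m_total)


PR = 13440 / 31765 = 0.4231

0.4231


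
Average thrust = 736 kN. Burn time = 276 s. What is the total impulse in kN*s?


It = 736 * 276 = 203136 kN*s

203136 kN*s


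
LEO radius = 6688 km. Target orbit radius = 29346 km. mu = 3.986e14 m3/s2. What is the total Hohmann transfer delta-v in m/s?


V1 = sqrt(mu/r1) = 7720.06 m/s
dV1 = V1*(sqrt(2*r2/(r1+r2)) - 1) = 2132.61 m/s
V2 = sqrt(mu/r2) = 3685.48 m/s
dV2 = V2*(1 - sqrt(2*r1/(r1+r2))) = 1440.04 m/s
Total dV = 3573 m/s

3573 m/s


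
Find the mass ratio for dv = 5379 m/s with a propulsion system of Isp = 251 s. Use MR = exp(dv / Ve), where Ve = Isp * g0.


Ve = 251 * 9.81 = 2462.31 m/s
MR = exp(5379 / 2462.31) = 8.887

8.887


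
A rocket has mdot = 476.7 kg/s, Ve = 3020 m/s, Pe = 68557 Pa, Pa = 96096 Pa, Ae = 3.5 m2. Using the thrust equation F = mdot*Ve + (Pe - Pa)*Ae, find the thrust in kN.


F = 476.7 * 3020 + (68557 - 96096) * 3.5 = 1.3432e+06 N = 1343.2 kN

1343.2 kN


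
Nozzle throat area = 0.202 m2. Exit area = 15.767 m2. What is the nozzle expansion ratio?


AR = 15.767 / 0.202 = 78.1

78.1


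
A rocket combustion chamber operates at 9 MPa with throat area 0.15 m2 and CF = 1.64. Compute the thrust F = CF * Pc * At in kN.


F = 1.64 * 9e6 * 0.15 = 2.2140e+06 N = 2214.0 kN

2214.0 kN


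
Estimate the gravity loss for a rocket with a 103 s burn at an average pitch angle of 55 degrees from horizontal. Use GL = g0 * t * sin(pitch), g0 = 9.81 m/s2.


GL = 9.81 * 103 * sin(55 deg) = 828 m/s

828 m/s


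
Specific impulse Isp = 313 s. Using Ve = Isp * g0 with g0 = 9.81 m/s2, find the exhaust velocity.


Ve = Isp * g0 = 313 * 9.81 = 3070.5 m/s

3070.5 m/s


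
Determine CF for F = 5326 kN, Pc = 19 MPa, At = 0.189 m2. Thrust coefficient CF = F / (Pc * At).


CF = 5326000 / (19e6 * 0.189) = 1.48

1.48


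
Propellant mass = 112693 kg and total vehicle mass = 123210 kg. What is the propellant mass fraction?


PMF = 112693 / 123210 = 0.915

0.915


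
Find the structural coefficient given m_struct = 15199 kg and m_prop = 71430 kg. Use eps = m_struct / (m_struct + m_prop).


eps = 15199 / (15199 + 71430) = 0.1754

0.1754


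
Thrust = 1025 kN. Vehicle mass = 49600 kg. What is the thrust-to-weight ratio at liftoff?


TWR = 1025000 / (49600 * 9.81) = 2.11

2.11


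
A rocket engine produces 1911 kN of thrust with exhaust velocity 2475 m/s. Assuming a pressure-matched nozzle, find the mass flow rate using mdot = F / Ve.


mdot = F / Ve = 1911000 / 2475 = 772.1 kg/s

772.1 kg/s


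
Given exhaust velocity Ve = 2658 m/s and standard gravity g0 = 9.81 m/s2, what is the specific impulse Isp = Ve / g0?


Isp = Ve / g0 = 2658 / 9.81 = 270.9 s

270.9 s


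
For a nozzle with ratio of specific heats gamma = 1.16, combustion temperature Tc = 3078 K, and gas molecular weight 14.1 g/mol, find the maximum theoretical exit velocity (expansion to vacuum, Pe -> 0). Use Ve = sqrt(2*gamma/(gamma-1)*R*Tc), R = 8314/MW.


R = 8314 / 14.1 = 589.65 J/(kg.K)
Ve = sqrt(2 * 1.16 / (1.16 - 1) * 589.65 * 3078) = 5130 m/s

5130 m/s


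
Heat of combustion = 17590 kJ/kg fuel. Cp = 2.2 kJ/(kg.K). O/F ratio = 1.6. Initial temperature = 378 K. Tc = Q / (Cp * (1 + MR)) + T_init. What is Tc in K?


Tc = 17590 / (2.2 * (1 + 1.6)) + 378 = 3453 K

3453 K


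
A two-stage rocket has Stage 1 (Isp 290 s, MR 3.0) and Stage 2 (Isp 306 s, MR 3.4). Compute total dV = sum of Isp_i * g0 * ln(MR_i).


dV1 = 290 * 9.81 * ln(3.0) = 3125.4 m/s
dV2 = 306 * 9.81 * ln(3.4) = 3673.6 m/s
Total dV = 3125.4 + 3673.6 = 6799.0 m/s ~ 6799 m/s

6799 m/s


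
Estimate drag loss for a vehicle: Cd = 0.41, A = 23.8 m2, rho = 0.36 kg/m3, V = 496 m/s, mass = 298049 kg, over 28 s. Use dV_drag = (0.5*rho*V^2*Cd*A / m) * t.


D = 0.5 * 0.36 * 496^2 * 0.41 * 23.8 = 432112.34 N
a = 432112.34 / 298049 = 1.4498 m/s2
dV = 1.4498 * 28 = 40.6 m/s

40.6 m/s


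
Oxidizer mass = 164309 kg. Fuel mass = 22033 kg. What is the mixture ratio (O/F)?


MR = 164309 / 22033 = 7.46

7.46


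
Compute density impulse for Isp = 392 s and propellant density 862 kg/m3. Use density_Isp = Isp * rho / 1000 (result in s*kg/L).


rho*Isp = 392 * 862 / 1000 = 338 s*kg/L

338 s*kg/L


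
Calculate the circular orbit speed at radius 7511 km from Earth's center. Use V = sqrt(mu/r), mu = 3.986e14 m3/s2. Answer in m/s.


V = sqrt(3.986e14 / 7511000) = 7285 m/s

7285 m/s


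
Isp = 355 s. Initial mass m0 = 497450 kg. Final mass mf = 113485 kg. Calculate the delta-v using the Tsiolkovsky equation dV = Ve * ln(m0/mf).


Ve = 355 * 9.81 = 3482.55 m/s
dV = 3482.55 * ln(497450/113485) = 5147 m/s

5147 m/s


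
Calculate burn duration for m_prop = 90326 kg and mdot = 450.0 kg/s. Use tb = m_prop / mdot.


tb = 90326 / 450.0 = 200.7 s

200.7 s


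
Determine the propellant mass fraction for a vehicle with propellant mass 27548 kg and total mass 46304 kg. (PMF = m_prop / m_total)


PMF = 27548 / 46304 = 0.595

0.595


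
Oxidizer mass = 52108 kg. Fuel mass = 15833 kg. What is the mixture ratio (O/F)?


MR = 52108 / 15833 = 3.29

3.29


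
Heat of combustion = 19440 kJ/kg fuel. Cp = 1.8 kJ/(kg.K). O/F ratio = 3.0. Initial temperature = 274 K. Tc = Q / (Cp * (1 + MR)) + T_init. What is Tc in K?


Tc = 19440 / (1.8 * (1 + 3.0)) + 274 = 2974 K

2974 K


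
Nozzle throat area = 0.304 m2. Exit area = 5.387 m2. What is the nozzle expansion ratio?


AR = 5.387 / 0.304 = 17.7

17.7


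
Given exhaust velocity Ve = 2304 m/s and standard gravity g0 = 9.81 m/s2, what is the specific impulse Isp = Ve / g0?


Isp = Ve / g0 = 2304 / 9.81 = 234.9 s

234.9 s


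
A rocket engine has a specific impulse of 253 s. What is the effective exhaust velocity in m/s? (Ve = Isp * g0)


Ve = Isp * g0 = 253 * 9.81 = 2481.9 m/s

2481.9 m/s


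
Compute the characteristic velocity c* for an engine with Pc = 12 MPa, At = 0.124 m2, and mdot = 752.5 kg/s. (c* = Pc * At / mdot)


c* = 12e6 * 0.124 / 752.5 = 1977 m/s

1977 m/s


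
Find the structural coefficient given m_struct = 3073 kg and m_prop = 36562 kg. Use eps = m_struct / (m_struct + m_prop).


eps = 3073 / (3073 + 36562) = 0.0775

0.0775


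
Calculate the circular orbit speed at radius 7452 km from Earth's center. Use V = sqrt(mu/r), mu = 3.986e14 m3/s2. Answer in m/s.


V = sqrt(3.986e14 / 7452000) = 7314 m/s

7314 m/s


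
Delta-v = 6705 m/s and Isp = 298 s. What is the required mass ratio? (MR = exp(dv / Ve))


Ve = 298 * 9.81 = 2923.38 m/s
MR = exp(6705 / 2923.38) = 9.91

9.91


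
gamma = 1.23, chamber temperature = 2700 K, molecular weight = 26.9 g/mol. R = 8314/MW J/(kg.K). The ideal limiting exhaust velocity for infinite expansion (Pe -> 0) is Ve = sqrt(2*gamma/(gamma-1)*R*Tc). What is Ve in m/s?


R = 8314 / 26.9 = 309.07 J/(kg.K)
Ve = sqrt(2 * 1.23 / (1.23 - 1) * 309.07 * 2700) = 2988 m/s

2988 m/s


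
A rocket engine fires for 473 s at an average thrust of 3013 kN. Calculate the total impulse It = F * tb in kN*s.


It = 3013 * 473 = 1425149 kN*s

1425149 kN*s


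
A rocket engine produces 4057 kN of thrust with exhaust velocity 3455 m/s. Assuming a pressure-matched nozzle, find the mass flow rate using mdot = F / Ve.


mdot = F / Ve = 4057000 / 3455 = 1174.2 kg/s

1174.2 kg/s


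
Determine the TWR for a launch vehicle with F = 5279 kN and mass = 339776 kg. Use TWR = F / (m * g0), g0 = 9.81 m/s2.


TWR = 5279000 / (339776 * 9.81) = 1.58

1.58


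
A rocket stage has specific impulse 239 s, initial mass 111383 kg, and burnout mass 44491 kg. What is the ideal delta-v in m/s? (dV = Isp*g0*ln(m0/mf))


Ve = 239 * 9.81 = 2344.59 m/s
dV = 2344.59 * ln(111383/44491) = 2152 m/s

2152 m/s


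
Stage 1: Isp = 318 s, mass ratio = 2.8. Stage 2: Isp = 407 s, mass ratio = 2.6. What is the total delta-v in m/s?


dV1 = 318 * 9.81 * ln(2.8) = 3212.0 m/s
dV2 = 407 * 9.81 * ln(2.6) = 3815.0 m/s
Total dV = 3212.0 + 3815.0 = 7027.0 m/s ~ 7027 m/s

7027 m/s


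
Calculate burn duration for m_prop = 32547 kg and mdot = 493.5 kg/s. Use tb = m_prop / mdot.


tb = 32547 / 493.5 = 66.0 s

66.0 s


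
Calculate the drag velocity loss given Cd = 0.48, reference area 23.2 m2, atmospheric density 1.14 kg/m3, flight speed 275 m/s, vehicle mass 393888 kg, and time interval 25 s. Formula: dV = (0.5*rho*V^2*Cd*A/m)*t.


D = 0.5 * 1.14 * 275^2 * 0.48 * 23.2 = 480031.2 N
a = 480031.2 / 393888 = 1.2187 m/s2
dV = 1.2187 * 25 = 30.5 m/s

30.5 m/s
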